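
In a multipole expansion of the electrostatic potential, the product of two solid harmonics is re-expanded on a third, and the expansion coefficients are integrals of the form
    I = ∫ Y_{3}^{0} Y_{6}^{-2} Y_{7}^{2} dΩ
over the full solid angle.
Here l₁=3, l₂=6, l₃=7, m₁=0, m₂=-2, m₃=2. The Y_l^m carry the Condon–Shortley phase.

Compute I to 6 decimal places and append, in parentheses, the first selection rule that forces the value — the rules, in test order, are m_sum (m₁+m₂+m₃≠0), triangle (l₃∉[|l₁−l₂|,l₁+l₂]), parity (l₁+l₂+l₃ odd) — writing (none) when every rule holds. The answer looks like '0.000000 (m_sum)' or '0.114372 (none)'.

0.080527 (none)

Rules hold: Σm=0, L=16 even, 3≤7≤9.
N = 7·13·15 = 1365
Δ = 2!·4!·10!/17! = 1/2042040
Racah Σ t=0..2: t=0:+1/207360 t=1:−1/57600 t=2:+1/207360 = -1/129600
⇒ 3j(3 6 7; 0 0 0)² = 168/12155, sgn +1
Racah Σ t=0..2: t=0:+1/207360 t=1:−1/120960 t=2:+1/967680 = -1/414720
⇒ 3j(3 6 7; 0 -2 2)² = 21/4862, sgn +1
4πI² = N·(3j₀)²·(3jₘ)² = 37044/454597
I = +1·√(0.0814876/4π) = 0.08052685
No selection rule forces the value: the integral is nonzero (none).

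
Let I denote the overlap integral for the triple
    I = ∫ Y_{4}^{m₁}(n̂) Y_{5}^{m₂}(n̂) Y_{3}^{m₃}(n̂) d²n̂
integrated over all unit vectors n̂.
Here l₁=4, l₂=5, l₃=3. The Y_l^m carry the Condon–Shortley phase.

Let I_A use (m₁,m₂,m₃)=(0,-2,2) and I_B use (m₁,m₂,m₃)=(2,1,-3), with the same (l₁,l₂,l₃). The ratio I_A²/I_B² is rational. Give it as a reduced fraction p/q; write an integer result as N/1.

28/135

Same 4,5,3: normalisation and zero-m 3j drop out of the ratio.
A: Δ: 6! 2! 4! / 13! → 1/180180; sum: t=2:+1/576 t=3:−1/864 = 1/1728; 3j²(4 5 3; 0 -2 2) = Δ·Π!·Σ² = 5/1287  (sign -1)
B: Δ: 6! 2! 4! / 13! → 1/180180; sum: t=2:+1/2304 = 1/2304; 3j²(4 5 3; 2 1 -3) = Δ·Π!·Σ² = 75/4004  (sign +1)
I_A²/I_B² = (5/1287)/(75/4004) = 28/135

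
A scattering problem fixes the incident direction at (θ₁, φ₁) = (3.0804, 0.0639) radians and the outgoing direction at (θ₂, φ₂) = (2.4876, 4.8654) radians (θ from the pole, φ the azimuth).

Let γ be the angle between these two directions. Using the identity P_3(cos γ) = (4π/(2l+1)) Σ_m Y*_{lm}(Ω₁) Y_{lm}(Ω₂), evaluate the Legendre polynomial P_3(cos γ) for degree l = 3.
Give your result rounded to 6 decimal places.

0.065228

Expand P_3 via completeness: Σ_{m} conj(Y_{3,m}) at Ω₁ times Y_{3,m} at Ω₂ —
  m=-3: (0.000094, 0.000018) × (-0.041623, -0.084216) = (-0.000002, -0.000009)  (running Σ = (-0.000002, -0.000009))
  m=-2: (-0.003784, -0.000486) × (0.286246, -0.090439) = (-0.001127, 0.000203)  (running Σ = (-0.001129, 0.000194))
  m=-1: (0.078525, 0.005025) × (0.064412, 0.417674) = (0.002959, 0.033122)  (running Σ = (0.001830, 0.033316))
  m=0: (-0.737991, -0.000000) × (-0.044275, 0.000000) = (0.032675, 0.000000)  (running Σ = (0.034505, 0.033316))
  m=1: (-0.078525, 0.005025) × (-0.064412, 0.417674) = (0.002959, -0.033122)  (running Σ = (0.037464, 0.000194))
  m=2: (-0.003784, 0.000486) × (0.286246, 0.090439) = (-0.001127, -0.000203)  (running Σ = (0.036337, -0.000009))
  m=3: (-0.000094, 0.000018) × (0.041623, -0.084216) = (-0.000002, 0.000009)  (running Σ = (0.036335, 0.000000))
Accumulated sum (0.036335, 0.000000); after 4π/(2l+1) scaling, (0.065228, 0.000000) ⇒ P_3 = 0.065228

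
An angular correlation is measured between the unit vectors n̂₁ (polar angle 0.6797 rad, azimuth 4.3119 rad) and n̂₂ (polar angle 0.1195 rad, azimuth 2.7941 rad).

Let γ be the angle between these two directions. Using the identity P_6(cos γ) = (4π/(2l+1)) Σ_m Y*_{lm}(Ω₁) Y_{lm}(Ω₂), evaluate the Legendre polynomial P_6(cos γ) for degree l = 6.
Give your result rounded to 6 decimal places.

-0.347580

Expand P_6 via completeness: Σ_{m} conj(Y_{6,m}) at Ω₁ times Y_{6,m} at Ω₂ —
  term(m=-6) = -0.000000+0.000000i   from Y*(Ω₁)=+0.022027+0.020059i, Y(Ω₂)=-0.000001+0.000001i
  term(m=-5) = +0.000001+0.000005i   from Y*(Ω₁)=-0.115987+0.053426i, Y(Ω₂)=+0.000007-0.000039i
  term(m=-4) = +0.000218-0.000047i   from Y*(Ω₁)=-0.009810-0.314729i, Y(Ω₂)=+0.000128+0.000698i
  term(m=-3) = -0.000626-0.003902i   from Y*(Ω₁)=+0.428728+0.165957i, Y(Ω₂)=-0.004333-0.007423i
  term(m=-2) = -0.019850+0.002112i   from Y*(Ω₁)=-0.195861+0.202061i, Y(Ω₂)=+0.054483+0.045425i
  term(m=-1) = -0.004180-0.078802i   from Y*(Ω₁)=+0.084177+0.198827i, Y(Ω₂)=-0.343640-0.124463i
  term(m=+0) = -0.310703-0.000000i   from Y*(Ω₁)=-0.357074-0.000000i, Y(Ω₂)=+0.870136+0.000000i
  term(m=+1) = -0.004180+0.078802i   from Y*(Ω₁)=-0.084177+0.198827i, Y(Ω₂)=+0.343640-0.124463i
  term(m=+2) = -0.019850-0.002112i   from Y*(Ω₁)=-0.195861-0.202061i, Y(Ω₂)=+0.054483-0.045425i
  term(m=+3) = -0.000626+0.003902i   from Y*(Ω₁)=-0.428728+0.165957i, Y(Ω₂)=+0.004333-0.007423i
  term(m=+4) = +0.000218+0.000047i   from Y*(Ω₁)=-0.009810+0.314729i, Y(Ω₂)=+0.000128-0.000698i
  term(m=+5) = +0.000001-0.000005i   from Y*(Ω₁)=+0.115987+0.053426i, Y(Ω₂)=-0.000007-0.000039i
  term(m=+6) = -0.000000-0.000000i   from Y*(Ω₁)=+0.022027-0.020059i, Y(Ω₂)=-0.000001-0.000001i
Σ over m = -0.359574-0.000000i; ×(4π/13) → -0.347580-0.000000i. Real part: -0.347580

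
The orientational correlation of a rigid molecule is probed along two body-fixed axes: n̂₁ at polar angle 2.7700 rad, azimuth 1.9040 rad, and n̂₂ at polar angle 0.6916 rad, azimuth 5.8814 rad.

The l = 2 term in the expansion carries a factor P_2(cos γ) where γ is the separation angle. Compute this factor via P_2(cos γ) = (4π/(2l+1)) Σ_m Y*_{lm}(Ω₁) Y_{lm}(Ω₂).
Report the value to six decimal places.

Addition theorem: P_2(cos γ) = (4π/5) Σ_m Y*_{lm}(Ω₁) Y_{lm}(Ω₂), m = −2…2:
  m=-2: Y*=-0.04003 - 0.03148j  Y=0.10906 + 0.11310j  product -0.00081 - 0.00796j
  m=-1: Y*=0.08549 - 0.24699j  Y=0.34928 + 0.14841j  product 0.06651 - 0.07358j
  m=+0: Y*=0.50604 + 0.00000j  Y=0.24593 + 0.00000j  product 0.12445 + 0.00000j
  m=+1: Y*=-0.08549 - 0.24699j  Y=-0.34928 + 0.14841j  product 0.06651 + 0.07358j
  m=+2: Y*=-0.04003 + 0.03148j  Y=0.10906 - 0.11310j  product -0.00081 + 0.00796j
Σ over m = 0.25586 - 0.00000j; ×(4π/5) → 0.64306 - 0.00000j. Real part: 0.643056

0.643056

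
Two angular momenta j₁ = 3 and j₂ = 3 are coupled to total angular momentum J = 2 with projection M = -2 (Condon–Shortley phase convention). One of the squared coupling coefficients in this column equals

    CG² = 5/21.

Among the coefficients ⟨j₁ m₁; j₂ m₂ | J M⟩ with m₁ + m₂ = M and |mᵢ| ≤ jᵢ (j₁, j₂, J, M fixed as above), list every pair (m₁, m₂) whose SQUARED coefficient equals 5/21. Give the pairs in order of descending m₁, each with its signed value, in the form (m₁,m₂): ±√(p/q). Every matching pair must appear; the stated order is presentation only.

(0,-2): −√(5/21); (-2,0): −√(5/21)

Admissible pairs with m₁+m₂ = M = -2: (-3,1), (-2,0), (-1,-1), (0,-2), (1,-3)
  (m₁,m₂)=(1,-3): CG² = 5/42, CG = +√(5/42)
  (m₁,m₂)=(0,-2): CG² = 5/21, CG = −√(5/21)   ← matches the target
  (m₁,m₂)=(-1,-1): CG² = 2/7, CG = +√(2/7)
  (m₁,m₂)=(-2,0): CG² = 5/21, CG = −√(5/21)   ← matches the target
  (m₁,m₂)=(-3,1): CG² = 5/42, CG = +√(5/42)
Pairs with CG² = 5/21: (0,-2): −√(5/21); (-2,0): −√(5/21)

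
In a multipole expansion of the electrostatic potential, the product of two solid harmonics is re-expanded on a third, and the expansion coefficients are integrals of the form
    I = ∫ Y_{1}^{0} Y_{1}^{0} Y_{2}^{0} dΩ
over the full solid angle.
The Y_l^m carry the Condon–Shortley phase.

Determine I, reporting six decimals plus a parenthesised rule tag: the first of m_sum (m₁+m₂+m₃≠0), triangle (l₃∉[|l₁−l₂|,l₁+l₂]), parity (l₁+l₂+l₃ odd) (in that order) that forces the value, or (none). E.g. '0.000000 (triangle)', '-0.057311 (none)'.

Checks pass: Σm=0; 4 even; l₃=2∈[0,2].
(2·1+1)(2·1+1)(2·2+1) = 45
Δ: 0! 2! 2! / 5! → 1/30
sum: t=0:+1/1 = 1/1
3j²(1 1 2; 0 0 0) = Δ·Π!·Σ² = 2/15  (sign +1)
(m-triple is (0,0,0) — same symbol as above.)
combine: 4πI² = 45·2/15·2/15 = 4/5
take √, sign +1: I = 0.25231325
No selection rule forces the value: the integral is nonzero (none).

0.252313 (none)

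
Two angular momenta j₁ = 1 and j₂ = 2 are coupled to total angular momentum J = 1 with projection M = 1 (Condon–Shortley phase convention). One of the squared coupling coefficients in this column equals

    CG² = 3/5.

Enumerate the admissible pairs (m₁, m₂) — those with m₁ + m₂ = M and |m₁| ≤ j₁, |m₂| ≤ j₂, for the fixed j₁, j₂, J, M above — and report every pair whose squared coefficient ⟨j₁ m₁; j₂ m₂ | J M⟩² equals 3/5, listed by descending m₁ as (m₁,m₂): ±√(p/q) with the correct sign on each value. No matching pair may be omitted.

Admissible pairs with m₁+m₂ = M = 1: (-1,2), (0,1), (1,0)
  (m₁,m₂)=(1,0): CG² = 1/10, CG = +√(1/10)
  (m₁,m₂)=(0,1): CG² = 3/10, CG = −√(3/10)
  (m₁,m₂)=(-1,2): CG² = 3/5, CG = +√(3/5)   ← matches the target
Pairs with CG² = 3/5: (-1,2): +√(3/5)

(-1,2): +√(3/5)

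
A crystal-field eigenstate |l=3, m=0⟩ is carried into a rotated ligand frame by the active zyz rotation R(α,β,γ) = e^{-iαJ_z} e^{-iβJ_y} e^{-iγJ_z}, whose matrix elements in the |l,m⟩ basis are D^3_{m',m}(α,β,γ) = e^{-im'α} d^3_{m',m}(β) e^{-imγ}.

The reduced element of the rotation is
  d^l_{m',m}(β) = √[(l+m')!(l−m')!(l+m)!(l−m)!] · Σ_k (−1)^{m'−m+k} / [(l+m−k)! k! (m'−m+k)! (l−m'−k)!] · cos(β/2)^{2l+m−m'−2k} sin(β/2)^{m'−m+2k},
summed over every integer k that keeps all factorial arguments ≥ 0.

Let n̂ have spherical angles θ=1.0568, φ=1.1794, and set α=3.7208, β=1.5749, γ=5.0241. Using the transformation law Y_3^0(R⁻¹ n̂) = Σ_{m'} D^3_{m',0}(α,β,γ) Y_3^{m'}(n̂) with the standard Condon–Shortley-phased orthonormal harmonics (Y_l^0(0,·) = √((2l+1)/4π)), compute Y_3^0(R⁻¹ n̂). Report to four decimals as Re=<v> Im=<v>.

Need the full column D^3_{m',0} for m'=−3..3 at α=3.7208, β=1.5749, γ=5.0241.
cos(β/2)=0.705654, sin(β/2)=0.708556
d^3_{-3,0}: single k=3 term ⇒ +0.559003;  D = +0.092824-0.551242i
d^3_{-2,0}: k∈[2..3] ⇒ +0.681832 -0.687451 = -0.005619;  D = -0.002252-0.005148i
d^3_{-1,0}: k∈[1..3] ⇒ +0.429463 -1.299005 +0.436570 = -0.432973;  D = +0.362353+0.236992i
d^3_{0,0}: k∈[0..3] ⇒ +0.123467 -1.120365 +1.129598 -0.126545 = +0.006155;  D = +0.006155+0.000000i
d^3_{1,0}: k∈[0..2] ⇒ -0.429463 +1.299005 -0.436570 = +0.432973;  D = -0.362353+0.236992i
d^3_{2,0}: k∈[0..1] ⇒ +0.681832 -0.687451 = -0.005619;  D = -0.002252+0.005148i
d^3_{3,0}: single k=0 term ⇒ -0.559003;  D = -0.092824-0.551242i
Y_3^{m'}(θ=1.0568,φ=1.1794) and Σ D·Y over m':
  (+0.0928-0.5512i)·(-0.2541+0.1064i)  (-0.0023-0.0051i)·(-0.2701-0.2687i)  (+0.3624+0.2370i)·(+0.0224-0.0543i)  (+0.0062+0.0000i)·(-0.3287+0.0000i)  (-0.3624+0.2370i)·(-0.0224-0.0543i)  (-0.0023+0.0051i)·(-0.2701+0.2687i)  (-0.0928-0.5512i)·(+0.2541+0.1064i)
Y_3^0(R⁻¹ n̂) = +0.108539+0.000000i

Re=0.1085 Im=0.0000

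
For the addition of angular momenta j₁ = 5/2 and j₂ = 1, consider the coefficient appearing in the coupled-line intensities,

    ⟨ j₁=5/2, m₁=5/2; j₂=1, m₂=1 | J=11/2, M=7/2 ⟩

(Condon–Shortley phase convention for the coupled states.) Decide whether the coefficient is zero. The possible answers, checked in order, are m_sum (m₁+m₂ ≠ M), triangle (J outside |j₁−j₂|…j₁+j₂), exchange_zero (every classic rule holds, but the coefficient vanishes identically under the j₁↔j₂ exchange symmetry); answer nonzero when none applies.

m-sum: m₁+m₂ = 5/2+1 = 7/2, M = 7/2  ✓
triangle: need |j₁−j₂| ≤ J ≤ j₁+j₂, i.e. J ∈ [3/2, 7/2]; J = 11/2 is outside ✗ ⇒ coefficient is 0

triangle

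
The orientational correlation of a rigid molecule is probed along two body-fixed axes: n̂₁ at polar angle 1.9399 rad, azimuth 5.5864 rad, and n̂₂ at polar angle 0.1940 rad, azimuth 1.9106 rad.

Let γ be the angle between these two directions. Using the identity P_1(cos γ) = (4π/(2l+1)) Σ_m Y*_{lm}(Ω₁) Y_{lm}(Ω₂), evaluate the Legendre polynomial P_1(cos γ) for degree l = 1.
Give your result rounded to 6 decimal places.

Addition theorem: P_1(cos γ) = (4π/3) Σ_m Y*_{lm}(Ω₁) Y_{lm}(Ω₂), m = −1…1:
  m=-1: Y*=+0.247118-0.206790i  Y=-0.022200-0.062798i  product -0.018472-0.010928i
  m=+0: Y*=-0.176278-0.000000i  Y=+0.479437+0.000000i  product -0.084514-0.000000i
  m=+1: Y*=-0.247118-0.206790i  Y=+0.022200-0.062798i  product -0.018472+0.010928i
Σ over m = -0.121458+0.000000i; ×(4π/3) → -0.508762+0.000000i. Real part: -0.508762

-0.508762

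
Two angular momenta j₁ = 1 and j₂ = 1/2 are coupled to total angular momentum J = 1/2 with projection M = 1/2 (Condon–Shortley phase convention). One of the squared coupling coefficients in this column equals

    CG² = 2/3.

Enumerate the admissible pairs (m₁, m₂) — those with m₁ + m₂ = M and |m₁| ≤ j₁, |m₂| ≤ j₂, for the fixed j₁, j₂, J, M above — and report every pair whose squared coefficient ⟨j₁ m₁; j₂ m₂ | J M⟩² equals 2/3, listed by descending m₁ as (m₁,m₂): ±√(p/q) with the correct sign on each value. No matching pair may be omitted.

Admissible pairs with m₁+m₂ = M = 1/2: (0,1/2), (1,-1/2)
  (m₁,m₂)=(1,-1/2): CG² = 2/3, CG = +√(2/3)   ← matches the target
  (m₁,m₂)=(0,1/2): CG² = 1/3, CG = −√(1/3)
Pairs with CG² = 2/3: (1,-1/2): +√(2/3)

(1,-1/2): +√(2/3)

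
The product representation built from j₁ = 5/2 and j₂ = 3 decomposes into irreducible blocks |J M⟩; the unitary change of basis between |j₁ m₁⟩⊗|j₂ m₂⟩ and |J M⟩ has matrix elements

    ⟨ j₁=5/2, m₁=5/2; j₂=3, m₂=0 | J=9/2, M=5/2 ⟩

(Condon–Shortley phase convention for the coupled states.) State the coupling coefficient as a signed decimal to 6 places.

+0.615457

√[10·1!4!5!/11! · 5!0!3!3!7!2!] = √(345600/11)
  +(−1)^0/∏(0,1,0,3,4,2)! = 1/288  (running 1/288)
⟨..|..⟩ = √(345600/11)·(1/288) = +0.615457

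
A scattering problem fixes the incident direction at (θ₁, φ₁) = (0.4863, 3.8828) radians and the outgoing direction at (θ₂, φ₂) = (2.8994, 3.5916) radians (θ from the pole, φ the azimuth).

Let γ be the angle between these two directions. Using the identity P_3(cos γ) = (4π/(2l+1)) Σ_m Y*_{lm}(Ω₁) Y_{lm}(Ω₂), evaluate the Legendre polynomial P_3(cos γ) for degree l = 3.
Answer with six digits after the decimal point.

0.067868

Summing Y*_{l m}(θ₁,φ₁)·Y_{l m}(θ₂,φ₂) over m ∈ [−3, 3]; prefactor 4π/(2·3+1) = 1.795196:
  m=-3: Y*=+0.025871-0.033833i  Y=-0.001260+0.005616i  product +0.000157+0.000188i
  m=-2: Y*=+0.017419+0.196576i  Y=-0.035474+0.044704i  product -0.009406-0.006195i
  m=-1: Y*=-0.323984-0.296545i  Y=-0.259098+0.125161i  product +0.121059+0.036284i
  m=+0: Y*=+0.299522-0.000000i  Y=-0.620378+0.000000i  product -0.185817+0.000000i
  m=+1: Y*=+0.323984-0.296545i  Y=+0.259098+0.125161i  product +0.121059-0.036284i
  m=+2: Y*=+0.017419-0.196576i  Y=-0.035474-0.044704i  product -0.009406+0.006195i
  m=+3: Y*=-0.025871-0.033833i  Y=+0.001260+0.005616i  product +0.000157-0.000188i
Σ over m = +0.037805+0.000000i; ×(4π/7) → +0.067868+0.000000i. Real part: 0.067868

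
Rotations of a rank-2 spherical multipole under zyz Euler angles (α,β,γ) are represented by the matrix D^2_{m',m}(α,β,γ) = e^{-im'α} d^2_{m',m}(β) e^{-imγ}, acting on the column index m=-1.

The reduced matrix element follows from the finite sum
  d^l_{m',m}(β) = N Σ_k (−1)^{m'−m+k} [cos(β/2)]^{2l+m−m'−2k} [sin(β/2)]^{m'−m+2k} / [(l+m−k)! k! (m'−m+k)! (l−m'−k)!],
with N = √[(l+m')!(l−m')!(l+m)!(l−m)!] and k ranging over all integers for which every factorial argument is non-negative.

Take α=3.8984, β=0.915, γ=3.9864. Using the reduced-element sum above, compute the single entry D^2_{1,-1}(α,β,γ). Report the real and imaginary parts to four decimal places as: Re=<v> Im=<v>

Re=0.4314 Im=0.0381

First d^2_{1,-1}(β=0.9150), then the phase factors e^{-i(1)α} and e^{-i(-1)γ}:
With c≡cos(β/2)=0.897160 and s≡sin(β/2)=0.441707, N=[6·1·1·6]^{1/2}=6.000000
The bounds max(0,m−m')=0 and min(l+m,l−m')=1 give 2 terms
  k=0: (−1)^2·6.0000/(2)·0.8972^2·0.4417^2 = +0.471117
  k=1: (−1)^3·6.0000/(6)·0.8972^0·0.4417^4 = -0.038066
d^2_{1,-1}(0.9150) = +0.471117 -0.038066 = +0.433051
Attach z-rotation phases: D = e^{-i(1)(3.8984)}·(+0.433051)·e^{-i(-1)(3.9864)} = +0.431375+0.038059i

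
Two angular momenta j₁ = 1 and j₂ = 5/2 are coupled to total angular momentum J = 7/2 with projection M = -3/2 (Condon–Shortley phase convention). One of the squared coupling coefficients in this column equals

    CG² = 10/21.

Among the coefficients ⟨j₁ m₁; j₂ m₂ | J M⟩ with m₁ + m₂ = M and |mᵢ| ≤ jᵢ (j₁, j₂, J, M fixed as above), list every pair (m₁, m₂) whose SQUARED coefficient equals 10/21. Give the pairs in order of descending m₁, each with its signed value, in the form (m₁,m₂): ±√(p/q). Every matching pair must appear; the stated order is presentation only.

Admissible pairs with m₁+m₂ = M = -3/2: (-1,-1/2), (0,-3/2), (1,-5/2)
  (m₁,m₂)=(1,-5/2): CG² = 1/21, CG = +√(1/21)
  (m₁,m₂)=(0,-3/2): CG² = 10/21, CG = +√(10/21)   ← matches the target
  (m₁,m₂)=(-1,-1/2): CG² = 10/21, CG = +√(10/21)   ← matches the target
Pairs with CG² = 10/21: (0,-3/2): +√(10/21); (-1,-1/2): +√(10/21)

(0,-3/2): +√(10/21); (-1,-1/2): +√(10/21)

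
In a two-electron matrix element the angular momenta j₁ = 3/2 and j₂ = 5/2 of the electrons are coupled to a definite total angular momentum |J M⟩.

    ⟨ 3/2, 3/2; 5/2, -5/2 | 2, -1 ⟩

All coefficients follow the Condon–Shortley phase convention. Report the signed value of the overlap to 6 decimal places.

j₁+j₂−J=2  J+j₁−j₂=1  J−j₁+j₂=3  j₁+j₂+J+1=7
(j₁±m₁, j₂±m₂, J±M) = (3,0,0,5,1,3)
P² = 360/7
sum k=0..0:
  [0] +1/12 = 1/12
S = 1/12
C² = P²·S² = 5/14 ; C = +0.597614

+0.597614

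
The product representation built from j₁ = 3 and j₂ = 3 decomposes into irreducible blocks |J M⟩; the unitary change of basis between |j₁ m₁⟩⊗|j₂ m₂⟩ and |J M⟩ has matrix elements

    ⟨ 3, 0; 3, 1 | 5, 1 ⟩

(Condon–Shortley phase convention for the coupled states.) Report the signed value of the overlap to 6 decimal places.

-0.345033  (= −√(5/42))

triangle: 1!×5!×5!/12! = 14400/479001600
(j±m)!: 3!×3!×4!×2!×6!×4! = 29859840
prefactor² = (2J+1)×Δ×N² = 69120/7
  k=0: +1/(0!×1!×3!×4!×2!×1!) = 1/288
  k=1: −1/(1!×0!×2!×3!×3!×2!) = -1/144
Σ = -1/288  ⇒  CG² = 69120/7×(-1/288)² = 5/42
CG = −√(5/42) = -0.345033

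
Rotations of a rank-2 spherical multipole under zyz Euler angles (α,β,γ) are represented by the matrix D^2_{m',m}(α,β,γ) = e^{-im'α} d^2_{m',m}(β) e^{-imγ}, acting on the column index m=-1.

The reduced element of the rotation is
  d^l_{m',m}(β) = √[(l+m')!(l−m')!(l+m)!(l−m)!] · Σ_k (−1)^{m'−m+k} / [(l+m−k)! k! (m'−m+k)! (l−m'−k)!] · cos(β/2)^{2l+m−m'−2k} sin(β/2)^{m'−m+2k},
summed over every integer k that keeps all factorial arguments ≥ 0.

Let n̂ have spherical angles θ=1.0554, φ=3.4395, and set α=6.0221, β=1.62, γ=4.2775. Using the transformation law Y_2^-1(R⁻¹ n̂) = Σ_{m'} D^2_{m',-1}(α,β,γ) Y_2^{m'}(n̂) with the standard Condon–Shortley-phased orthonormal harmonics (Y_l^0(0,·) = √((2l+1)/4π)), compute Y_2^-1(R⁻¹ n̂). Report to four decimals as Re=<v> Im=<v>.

Need the full column D^2_{m',-1} for m'=−2..2 at α=6.0221, β=1.6200, γ=4.2775.
cos(β/2)=0.689498, sin(β/2)=0.724287
d^2_{-2,-1}: single k=1 term ⇒ +0.474833;  D = -0.388177-0.273469i
d^2_{-1,-1}: k∈[0..1] ⇒ +0.226013 -0.748186 = -0.522173;  D = +0.334782+0.400731i
d^2_{0,-1}: k∈[0..1] ⇒ -0.581549 +0.641714 = +0.060165;  D = -0.025348-0.054564i
d^2_{1,-1}: k∈[0..1] ⇒ +0.748186 -0.275197 = +0.472989;  D = -0.081794-0.465863i
d^2_{2,-1}: single k=0 term ⇒ -0.523957;  D = -0.045674+0.521963i
Y_2^{m'}(θ=1.0554,φ=3.4395) and Σ D·Y over m':
  (-0.3882-0.2735i)·(+0.2420-0.1641i)  (+0.3348+0.4007i)·(-0.3167+0.0972i)  (-0.0253-0.0546i)·(-0.0855+0.0000i)  (-0.0818-0.4659i)·(+0.3167+0.0972i)  (-0.0457+0.5220i)·(+0.2420+0.1641i)
Y_2^-1(R⁻¹ n̂) = -0.358985-0.128840i

Re=-0.3590 Im=-0.1288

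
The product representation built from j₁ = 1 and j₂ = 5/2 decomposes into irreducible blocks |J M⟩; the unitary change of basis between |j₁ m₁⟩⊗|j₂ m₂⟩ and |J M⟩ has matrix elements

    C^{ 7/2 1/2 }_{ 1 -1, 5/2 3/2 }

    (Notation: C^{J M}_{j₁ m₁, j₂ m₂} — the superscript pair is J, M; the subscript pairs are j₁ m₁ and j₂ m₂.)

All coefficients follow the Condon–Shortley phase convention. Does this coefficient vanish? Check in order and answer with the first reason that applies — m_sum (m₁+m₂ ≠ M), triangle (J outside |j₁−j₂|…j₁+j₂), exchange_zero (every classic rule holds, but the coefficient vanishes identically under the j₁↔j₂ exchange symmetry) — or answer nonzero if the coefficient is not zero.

m-sum: m₁+m₂ = -1+3/2 = 1/2, M = 1/2  ✓
triangle: |j₁−j₂| = 3/2 ≤ J = 7/2 ≤ j₁+j₂ = 7/2  ✓
exchange: j₁≠j₂ or m₁≠m₂ — the exchange symmetry imposes no constraint here
value check: CG = +√(1/7) = +0.377964 ≠ 0

nonzero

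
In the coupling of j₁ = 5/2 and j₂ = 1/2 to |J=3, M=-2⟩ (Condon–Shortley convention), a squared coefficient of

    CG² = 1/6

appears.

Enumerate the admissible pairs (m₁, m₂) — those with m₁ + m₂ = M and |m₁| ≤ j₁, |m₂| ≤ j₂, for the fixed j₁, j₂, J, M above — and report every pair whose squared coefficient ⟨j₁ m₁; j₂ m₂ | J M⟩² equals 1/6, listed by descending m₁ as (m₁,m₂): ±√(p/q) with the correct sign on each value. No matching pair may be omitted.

Admissible pairs with m₁+m₂ = M = -2: (-5/2,1/2), (-3/2,-1/2)
  (m₁,m₂)=(-3/2,-1/2): CG² = 5/6, CG = +√(5/6)
  (m₁,m₂)=(-5/2,1/2): CG² = 1/6, CG = +√(1/6)   ← matches the target
Pairs with CG² = 1/6: (-5/2,1/2): +√(1/6)

(-5/2,1/2): +√(1/6)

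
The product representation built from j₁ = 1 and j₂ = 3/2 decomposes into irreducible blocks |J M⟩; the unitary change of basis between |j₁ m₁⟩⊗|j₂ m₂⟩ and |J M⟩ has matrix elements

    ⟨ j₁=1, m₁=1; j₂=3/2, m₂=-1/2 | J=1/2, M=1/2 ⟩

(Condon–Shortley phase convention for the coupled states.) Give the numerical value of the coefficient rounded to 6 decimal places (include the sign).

j₁+j₂−J=2  J+j₁−j₂=0  J−j₁+j₂=1  j₁+j₂+J+1=4
(j₁±m₁, j₂±m₂, J±M) = (2,0,1,2,1,0)
P² = 2/3
sum k=0..0:
  [0] +1/2 = 1/2
S = 1/2
C² = P²·S² = 1/6 ; C = +0.408248

+0.408248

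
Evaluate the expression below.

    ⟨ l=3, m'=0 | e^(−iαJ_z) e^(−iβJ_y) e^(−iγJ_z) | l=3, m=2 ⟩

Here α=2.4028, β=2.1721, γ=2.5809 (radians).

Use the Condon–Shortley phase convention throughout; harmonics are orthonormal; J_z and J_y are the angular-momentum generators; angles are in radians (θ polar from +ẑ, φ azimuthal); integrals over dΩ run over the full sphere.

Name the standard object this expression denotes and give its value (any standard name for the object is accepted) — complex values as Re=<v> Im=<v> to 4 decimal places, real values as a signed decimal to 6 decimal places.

This is a Wigner D-matrix element — the rotation-matrix element ⟨l m'| R(α,β,γ) |l m⟩ in the angular-momentum basis.
D^3_{0,2}(2.4028,2.1721,2.5809) = e^{-i·0·2.4028}·d^3_{0,2}(2.1721)·e^{-i·2·2.5809}. Compute d first:
With c≡cos(β/2)=0.465984 and s≡sin(β/2)=0.884793, N=[6·6·120·1]^{1/2}=65.726707
k∈{2,3} keeps every argument non-negative
  k=2: (−1)^0·65.7267/(12)·0.4660^4·0.8848^2 = +0.202175
  k=3: (−1)^1·65.7267/(12)·0.4660^2·0.8848^4 = -0.728903
d^3_{0,2}(2.1721) = +0.202175 -0.728903 = -0.526728
Phases: e^{-i·(0)·2.4028}=+1.000000+0.000000i, e^{-i·(2)·2.5809}=+0.434435+0.900703i ⇒ D=-0.228829-0.474425i

Wigner D-matrix element, Re=-0.2288 Im=-0.4744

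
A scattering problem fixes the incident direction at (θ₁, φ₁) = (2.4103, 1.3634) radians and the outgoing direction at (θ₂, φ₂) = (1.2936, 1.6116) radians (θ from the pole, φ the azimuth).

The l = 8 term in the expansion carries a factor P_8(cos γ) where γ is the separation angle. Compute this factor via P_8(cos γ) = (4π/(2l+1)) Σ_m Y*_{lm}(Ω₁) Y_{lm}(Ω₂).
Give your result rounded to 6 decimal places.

-0.246119

Expand P_8 via completeness: Σ_{m} conj(Y_{8,m}) at Ω₁ times Y_{8,m} at Ω₂ —
  m=-8: (-0.001800, -0.020315) × (0.357587, -0.121057) = (-0.003103, -0.007046)  (running Σ = (-0.003103, -0.007046))
  m=-7: (0.090276, 0.010796) × (0.121058, 0.412245) = (0.006478, 0.038523)  (running Σ = (0.003375, 0.031476))
  m=-6: (-0.078275, 0.231223) × (-0.035664, 0.008910) = (0.000731, -0.008944)  (running Σ = (0.004107, 0.022533))
  m=-5: (-0.367533, -0.217232) × (0.069647, 0.336627) = (0.047528, -0.138851)  (running Σ = (0.051635, -0.116319))
  m=-4: (0.297390, -0.324906) × (-0.166428, 0.027407) = (-0.040589, 0.062224)  (running Σ = (0.011046, -0.054094))
  m=-3: (0.063847, 0.089020) × (0.033024, 0.268432) = (-0.021787, 0.020078)  (running Σ = (-0.010742, -0.034016))
  m=-2: (0.301823, -0.132905) × (-0.216927, 0.017742) = (-0.063116, 0.034186)  (running Σ = (-0.073857, 0.000170))
  m=-1: (0.058088, 0.276053) × (0.009505, 0.232814) = (-0.063717, 0.016147)  (running Σ = (-0.137574, 0.016317))
  m=0: (0.251071, -0.000000) × (-0.230234, 0.000000) = (-0.057805, 0.000000)  (running Σ = (-0.195379, 0.016317))
  m=1: (-0.058088, 0.276053) × (-0.009505, 0.232814) = (-0.063717, -0.016147)  (running Σ = (-0.259096, 0.000170))
  m=2: (0.301823, 0.132905) × (-0.216927, -0.017742) = (-0.063116, -0.034186)  (running Σ = (-0.322212, -0.034016))
  m=3: (-0.063847, 0.089020) × (-0.033024, 0.268432) = (-0.021787, -0.020078)  (running Σ = (-0.343999, -0.054094))
  m=4: (0.297390, 0.324906) × (-0.166428, -0.027407) = (-0.040589, -0.062224)  (running Σ = (-0.384588, -0.116319))
  m=5: (0.367533, -0.217232) × (-0.069647, 0.336627) = (0.047528, 0.138851)  (running Σ = (-0.337060, 0.022533))
  m=6: (-0.078275, -0.231223) × (-0.035664, -0.008910) = (0.000731, 0.008944)  (running Σ = (-0.336329, 0.031476))
  m=7: (-0.090276, 0.010796) × (-0.121058, 0.412245) = (0.006478, -0.038523)  (running Σ = (-0.329851, -0.007046))
  m=8: (-0.001800, 0.020315) × (0.357587, 0.121057) = (-0.003103, 0.007046)  (running Σ = (-0.332954, -0.000000))
Σ over m = (-0.332954, -0.000000); ×(4π/17) → (-0.246119, -0.000000). Real part: -0.246119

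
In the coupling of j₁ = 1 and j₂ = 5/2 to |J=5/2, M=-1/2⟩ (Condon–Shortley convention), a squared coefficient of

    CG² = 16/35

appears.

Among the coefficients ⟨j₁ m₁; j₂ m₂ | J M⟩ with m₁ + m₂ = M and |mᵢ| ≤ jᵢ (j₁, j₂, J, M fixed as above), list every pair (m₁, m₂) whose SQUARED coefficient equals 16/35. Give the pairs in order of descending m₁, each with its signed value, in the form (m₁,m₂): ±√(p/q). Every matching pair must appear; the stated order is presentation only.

(1,-3/2): +√(16/35)

Admissible pairs with m₁+m₂ = M = -1/2: (-1,1/2), (0,-1/2), (1,-3/2)
  (m₁,m₂)=(1,-3/2): CG² = 16/35, CG = +√(16/35)   ← matches the target
  (m₁,m₂)=(0,-1/2): CG² = 1/35, CG = +√(1/35)
  (m₁,m₂)=(-1,1/2): CG² = 18/35, CG = −√(18/35)
Pairs with CG² = 16/35: (1,-3/2): +√(16/35)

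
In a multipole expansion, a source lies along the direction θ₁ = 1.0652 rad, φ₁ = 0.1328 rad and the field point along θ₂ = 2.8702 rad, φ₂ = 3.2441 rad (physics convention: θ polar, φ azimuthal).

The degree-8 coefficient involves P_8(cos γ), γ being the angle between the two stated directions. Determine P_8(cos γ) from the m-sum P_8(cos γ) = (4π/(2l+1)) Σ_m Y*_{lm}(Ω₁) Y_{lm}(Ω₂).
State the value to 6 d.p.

Expand P_8 via completeness: Σ_{m} conj(Y_{8,m}) at Ω₁ times Y_{8,m} at Ω₂ —
  term(m=-8) = 0.00000 + 0.00000j   from Y*(Ω₁)=0.08612 + 0.15455j, Y(Ω₂)=0.00001 - 0.00001j
  term(m=-7) = 0.00008 + 0.00002j   from Y*(Ω₁)=0.23434 + 0.31396j, Y(Ω₂)=0.00015 - 0.00013j
  term(m=-6) = 0.00075 + 0.00014j   from Y*(Ω₁)=0.29718 + 0.30403j, Y(Ω₂)=0.00147 - 0.00104j
  term(m=-5) = 0.00123 + 0.00019j   from Y*(Ω₁)=0.08245 + 0.06452j, Y(Ω₂)=0.01032 - 0.00581j
  term(m=-4) = -0.01719 - 0.00209j   from Y*(Ω₁)=-0.26014 - 0.15284j, Y(Ω₂)=0.05265 - 0.02289j
  term(m=-3) = -0.05433 - 0.00495j   from Y*(Ω₁)=-0.24883 - 0.10473j, Y(Ω₂)=0.19258 - 0.06116j
  term(m=-2) = 0.08522 + 0.00517j   from Y*(Ω₁)=0.17108 + 0.04654j, Y(Ω₂)=0.47149 - 0.09804j
  term(m=-1) = 0.19500 + 0.00591j   from Y*(Ω₁)=0.30634 + 0.04092j, Y(Ω₂)=0.62790 - 0.06459j
  term(m=+0) = -0.00805 + 0.00000j   from Y*(Ω₁)=-0.13449 + 0.00000j, Y(Ω₂)=0.05984 + 0.00000j
  term(m=+1) = 0.19500 - 0.00591j   from Y*(Ω₁)=-0.30634 + 0.04092j, Y(Ω₂)=-0.62790 - 0.06459j
  term(m=+2) = 0.08522 - 0.00517j   from Y*(Ω₁)=0.17108 - 0.04654j, Y(Ω₂)=0.47149 + 0.09804j
  term(m=+3) = -0.05433 + 0.00495j   from Y*(Ω₁)=0.24883 - 0.10473j, Y(Ω₂)=-0.19258 - 0.06116j
  term(m=+4) = -0.01719 + 0.00209j   from Y*(Ω₁)=-0.26014 + 0.15284j, Y(Ω₂)=0.05265 + 0.02289j
  term(m=+5) = 0.00123 - 0.00019j   from Y*(Ω₁)=-0.08245 + 0.06452j, Y(Ω₂)=-0.01032 - 0.00581j
  term(m=+6) = 0.00075 - 0.00014j   from Y*(Ω₁)=0.29718 - 0.30403j, Y(Ω₂)=0.00147 + 0.00104j
  term(m=+7) = 0.00008 - 0.00002j   from Y*(Ω₁)=-0.23434 + 0.31396j, Y(Ω₂)=-0.00015 - 0.00013j
  term(m=+8) = 0.00000 - 0.00000j   from Y*(Ω₁)=0.08612 - 0.15455j, Y(Ω₂)=0.00001 + 0.00001j
Total Σ_m = 0.41347 + 0.00000j. Multiply by 0.739198: 0.30564 + 0.00000j. P_8(cos γ) = 0.305639

0.305639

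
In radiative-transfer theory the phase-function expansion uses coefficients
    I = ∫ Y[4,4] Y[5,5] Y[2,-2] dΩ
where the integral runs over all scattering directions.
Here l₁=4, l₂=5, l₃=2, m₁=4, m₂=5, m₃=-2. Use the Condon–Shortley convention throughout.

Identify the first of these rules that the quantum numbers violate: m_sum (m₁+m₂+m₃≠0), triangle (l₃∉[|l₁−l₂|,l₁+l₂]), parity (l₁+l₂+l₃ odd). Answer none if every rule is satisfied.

m_sum

m₁+m₂+m₃ = 4 + 5 − 2 = 7  ✗
triangle: |4−5|=1 ≤ l₃=2 ≤ 4+5=9
parity: l₁+l₂+l₃ = 11 is odd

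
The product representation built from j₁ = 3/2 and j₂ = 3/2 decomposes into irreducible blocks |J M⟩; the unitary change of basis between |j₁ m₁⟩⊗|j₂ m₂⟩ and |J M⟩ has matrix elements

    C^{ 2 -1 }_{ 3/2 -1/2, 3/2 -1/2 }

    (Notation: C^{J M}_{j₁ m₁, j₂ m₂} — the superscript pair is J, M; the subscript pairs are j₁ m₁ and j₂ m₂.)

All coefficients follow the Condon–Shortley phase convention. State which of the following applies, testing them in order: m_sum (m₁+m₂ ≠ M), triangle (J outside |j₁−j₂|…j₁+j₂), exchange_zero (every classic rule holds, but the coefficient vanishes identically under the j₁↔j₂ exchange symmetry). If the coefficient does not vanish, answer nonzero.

exchange_zero

m-sum: m₁+m₂ = -1/2+(-1/2) = -1, M = -1  ✓
triangle: |j₁−j₂| = 0 ≤ J = 2 ≤ j₁+j₂ = 3  ✓
exchange: j₁=j₂ and m₁=m₂, and (−1)^(j₁+j₂−J) = (−1)^1 = −1 forces ⟨j₁m₁;j₂m₂|JM⟩ = −⟨j₂m₂;j₁m₁|JM⟩ = −⟨j₁m₁;j₂m₂|JM⟩ ⇒ the coefficient vanishes identically
Racah sum check: Σ_k collapses to 0 ⇒ CG = 0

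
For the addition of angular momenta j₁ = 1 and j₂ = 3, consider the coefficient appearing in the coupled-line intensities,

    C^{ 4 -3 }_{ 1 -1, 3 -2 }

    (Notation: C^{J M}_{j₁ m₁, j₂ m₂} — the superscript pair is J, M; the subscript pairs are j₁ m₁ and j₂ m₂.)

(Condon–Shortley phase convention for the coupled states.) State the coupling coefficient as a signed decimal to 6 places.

j₁+j₂−J=0  J+j₁−j₂=2  J−j₁+j₂=6  j₁+j₂+J+1=9
(j₁±m₁, j₂±m₂, J±M) = (0,2,1,5,1,7)
P² = 43200
sum k=0..0:
  [0] +1/240 = 1/240
S = 1/240
C² = P²·S² = 3/4 ; C = +0.866025

+0.866025  (= +√(3/4))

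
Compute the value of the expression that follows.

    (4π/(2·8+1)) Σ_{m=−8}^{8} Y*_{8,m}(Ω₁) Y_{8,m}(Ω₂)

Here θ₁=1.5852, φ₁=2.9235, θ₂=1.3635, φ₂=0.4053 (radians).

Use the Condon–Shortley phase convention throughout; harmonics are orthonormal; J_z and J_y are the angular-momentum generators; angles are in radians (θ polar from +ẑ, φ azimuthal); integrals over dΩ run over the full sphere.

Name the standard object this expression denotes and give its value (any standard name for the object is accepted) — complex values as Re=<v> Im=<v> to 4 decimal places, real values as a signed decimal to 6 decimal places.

This sum is the spherical-harmonic addition theorem: it equals the Legendre polynomial P_l(cos γ) of the angle γ between the two directions.
Term-by-term m-sum for l=8 (normalisation 4π/17 = 0.739198):
  m=-8: Y*=-0.089131-0.507230i  Y=-0.431289+0.043625i  product +0.060569+0.214874i
  m=-7: Y*=+0.001310-0.029645i  Y=-0.347906-0.109335i  product -0.003697+0.010170i
  m=-6: Y*=-0.097220+0.362190i  Y=+0.091422+0.078547i  product -0.037337+0.025476i
  m=-5: Y*=-0.016210+0.031111i  Y=+0.156300+0.318908i  product -0.012455-0.000307i
  m=-4: Y*=+0.216263-0.257579i  Y=-0.000239-0.004734i  product -0.001271-0.000962i
  m=-3: Y*=+0.029885-0.022921i  Y=+0.115249-0.310989i  product -0.003684-0.011935i
  m=-2: Y*=-0.290288+0.135312i  Y=+0.032384-0.034059i  product -0.004792+0.014269i
  m=-1: Y*=-0.037858+0.008390i  Y=-0.291608+0.125116i  product +0.009990-0.007183i
  m=+0: Y*=+0.315664-0.000000i  Y=-0.062069+0.000000i  product -0.019593+0.000000i
  m=+1: Y*=+0.037858+0.008390i  Y=+0.291608+0.125116i  product +0.009990+0.007183i
  m=+2: Y*=-0.290288-0.135312i  Y=+0.032384+0.034059i  product -0.004792-0.014269i
  m=+3: Y*=-0.029885-0.022921i  Y=-0.115249-0.310989i  product -0.003684+0.011935i
  m=+4: Y*=+0.216263+0.257579i  Y=-0.000239+0.004734i  product -0.001271+0.000962i
  m=+5: Y*=+0.016210+0.031111i  Y=-0.156300+0.318908i  product -0.012455+0.000307i
  m=+6: Y*=-0.097220-0.362190i  Y=+0.091422-0.078547i  product -0.037337-0.025476i
  m=+7: Y*=-0.001310-0.029645i  Y=+0.347906-0.109335i  product -0.003697-0.010170i
  m=+8: Y*=-0.089131+0.507230i  Y=-0.431289-0.043625i  product +0.060569-0.214874i
Total Σ_m = -0.004948+0.000000i. Multiply by 0.739198: -0.003657+0.000000i. P_8(cos γ) = -0.003657

Legendre polynomial (addition theorem), -0.003657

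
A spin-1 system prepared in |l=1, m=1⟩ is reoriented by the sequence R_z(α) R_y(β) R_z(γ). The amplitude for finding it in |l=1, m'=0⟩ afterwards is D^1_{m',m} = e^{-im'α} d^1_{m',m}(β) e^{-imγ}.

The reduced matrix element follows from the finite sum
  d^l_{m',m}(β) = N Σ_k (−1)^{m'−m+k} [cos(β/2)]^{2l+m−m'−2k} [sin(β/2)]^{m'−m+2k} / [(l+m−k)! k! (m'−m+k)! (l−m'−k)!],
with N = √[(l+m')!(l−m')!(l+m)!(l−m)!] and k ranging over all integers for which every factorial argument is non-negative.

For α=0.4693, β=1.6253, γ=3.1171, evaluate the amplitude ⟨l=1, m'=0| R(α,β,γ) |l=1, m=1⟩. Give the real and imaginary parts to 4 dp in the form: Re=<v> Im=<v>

Re=-0.7058 Im=-0.0173

Split into d^1_{0,1}(β=1.6253) × two z-phases.
c=cos(1.625300/2)=0.687577, s=sin(1.625300/2)=0.726112; N=√[1·1·2·1]=1.414214
The bounds max(0,m−m')=1 and min(l+m,l−m')=1 give 1 term
  k=1: (−1)^0·1.4142/(1)·0.6876^1·0.7261^1 = +0.706057
d^1_{0,1}(1.6253) = +0.706057
D = (+1.000000+0.000000i)·(+0.706057)·(-0.999700-0.024490i) = -0.705845-0.017291i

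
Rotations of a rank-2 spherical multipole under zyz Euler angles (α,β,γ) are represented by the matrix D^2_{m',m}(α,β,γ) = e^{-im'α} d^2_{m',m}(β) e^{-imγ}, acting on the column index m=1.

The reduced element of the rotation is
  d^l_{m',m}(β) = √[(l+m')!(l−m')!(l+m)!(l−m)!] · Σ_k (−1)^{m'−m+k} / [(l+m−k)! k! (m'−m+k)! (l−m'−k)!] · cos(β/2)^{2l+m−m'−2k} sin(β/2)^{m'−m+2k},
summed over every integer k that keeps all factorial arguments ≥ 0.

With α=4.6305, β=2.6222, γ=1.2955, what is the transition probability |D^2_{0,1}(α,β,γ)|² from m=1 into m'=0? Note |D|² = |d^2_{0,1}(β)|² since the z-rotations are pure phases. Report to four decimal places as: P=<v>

P=0.2785

Split into d^2_{0,1}(β=2.6222) × two z-phases.
With c≡cos(β/2)=0.256787 and s≡sin(β/2)=0.966468, N=[2·2·6·1]^{1/2}=4.898979
k: max(0,(1)−(0))=1 … min(2+(1),2−(0))=2
  k=1: (−1)^0·4.8990/(2)·0.2568^3·0.9665^1 = +0.040085
  k=2: (−1)^1·4.8990/(2)·0.2568^1·0.9665^3 = -0.567821
d^2_{0,1}(2.6222) = +0.040085 -0.567821 = -0.527736
|D^2_{0,1}|² = |d^2_{0,1}(β)|² = (-0.527736)² = 0.278505 (the z-rotation phases have unit modulus)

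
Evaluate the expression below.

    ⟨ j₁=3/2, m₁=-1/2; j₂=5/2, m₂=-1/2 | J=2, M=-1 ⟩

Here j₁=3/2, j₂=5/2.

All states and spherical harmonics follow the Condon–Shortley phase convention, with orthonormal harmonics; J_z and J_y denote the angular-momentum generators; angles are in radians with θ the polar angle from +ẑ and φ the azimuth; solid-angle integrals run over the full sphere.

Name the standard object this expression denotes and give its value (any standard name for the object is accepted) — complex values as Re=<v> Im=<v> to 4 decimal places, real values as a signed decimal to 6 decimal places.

This is a Clebsch–Gordan (vector-coupling) coefficient.
√[5·2!1!3!/7! · 1!2!2!3!1!3!] = √(12/7)
  +(−1)^1/∏(1,1,1,1,0,2)! = -1/2  (running -1/2)
  +(−1)^2/∏(2,0,0,0,1,3)! = 1/12  (running -5/12)
⟨..|..⟩ = √(12/7)·(-5/12) = -0.545545

Clebsch–Gordan coefficient, −√(25/84) ≈ -0.545545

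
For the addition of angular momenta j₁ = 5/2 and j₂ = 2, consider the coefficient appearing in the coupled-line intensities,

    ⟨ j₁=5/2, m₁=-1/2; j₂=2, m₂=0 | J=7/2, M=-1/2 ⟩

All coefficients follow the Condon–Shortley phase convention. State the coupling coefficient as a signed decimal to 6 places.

−√(4/105) ≈ -0.195180

j₁+j₂−J=1  J+j₁−j₂=4  J−j₁+j₂=3  j₁+j₂+J+1=9
(j₁±m₁, j₂±m₂, J±M) = (2,3,2,2,3,4)
P² = 768/35
sum k=0..1:
  [0] +1/12 = 1/12
  [1] −1/8 = -1/8
S = -1/24
C² = P²·S² = 4/105 ; C = -0.195180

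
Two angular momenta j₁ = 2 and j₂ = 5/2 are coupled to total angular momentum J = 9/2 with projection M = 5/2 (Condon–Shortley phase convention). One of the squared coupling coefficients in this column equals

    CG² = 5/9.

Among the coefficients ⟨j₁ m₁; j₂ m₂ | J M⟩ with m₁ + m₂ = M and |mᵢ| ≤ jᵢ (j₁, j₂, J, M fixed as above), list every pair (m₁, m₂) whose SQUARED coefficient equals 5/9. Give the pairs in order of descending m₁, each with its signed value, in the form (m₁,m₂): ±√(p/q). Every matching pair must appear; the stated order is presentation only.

(1,3/2): +√(5/9)

Admissible pairs with m₁+m₂ = M = 5/2: (0,5/2), (1,3/2), (2,1/2)
  (m₁,m₂)=(2,1/2): CG² = 5/18, CG = +√(5/18)
  (m₁,m₂)=(1,3/2): CG² = 5/9, CG = +√(5/9)   ← matches the target
  (m₁,m₂)=(0,5/2): CG² = 1/6, CG = +√(1/6)
Pairs with CG² = 5/9: (1,3/2): +√(5/9)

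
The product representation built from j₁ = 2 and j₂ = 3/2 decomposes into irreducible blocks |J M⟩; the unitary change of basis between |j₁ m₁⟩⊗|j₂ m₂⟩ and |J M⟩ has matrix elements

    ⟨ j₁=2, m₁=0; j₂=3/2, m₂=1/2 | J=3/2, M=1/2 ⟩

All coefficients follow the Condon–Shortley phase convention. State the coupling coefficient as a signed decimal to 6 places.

j₁+j₂−J=2  J+j₁−j₂=2  J−j₁+j₂=1  j₁+j₂+J+1=6
(j₁±m₁, j₂±m₂, J±M) = (2,2,2,1,2,1)
P² = 16/45
sum k=1..2:
  [1] −1/1 = -1
  [2] +1/4 = 1/4
S = -3/4
C² = P²·S² = 1/5 ; C = -0.447214

-0.447214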